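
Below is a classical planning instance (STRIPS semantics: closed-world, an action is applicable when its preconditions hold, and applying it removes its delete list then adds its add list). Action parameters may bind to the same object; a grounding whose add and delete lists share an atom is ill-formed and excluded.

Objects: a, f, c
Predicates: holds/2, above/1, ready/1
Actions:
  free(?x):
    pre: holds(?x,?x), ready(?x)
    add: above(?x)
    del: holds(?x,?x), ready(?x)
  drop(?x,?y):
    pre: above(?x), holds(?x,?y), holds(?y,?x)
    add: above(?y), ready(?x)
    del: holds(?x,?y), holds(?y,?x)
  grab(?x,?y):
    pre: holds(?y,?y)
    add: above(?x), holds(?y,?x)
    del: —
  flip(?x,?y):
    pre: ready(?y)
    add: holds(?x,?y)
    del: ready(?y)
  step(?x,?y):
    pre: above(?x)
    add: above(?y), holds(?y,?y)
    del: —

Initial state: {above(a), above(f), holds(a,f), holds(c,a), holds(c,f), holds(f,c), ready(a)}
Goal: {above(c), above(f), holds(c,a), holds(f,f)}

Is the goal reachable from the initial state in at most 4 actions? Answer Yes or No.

Yes

1. drop(f,c)  →  {above(a), above(c), above(f), holds(a,f), holds(c,a), ready(a), ready(f)}
2. flip(f,f)  →  {above(a), above(c), above(f), holds(a,f), holds(c,a), holds(f,f), ready(a)}
optimal plan length = 2; 2 ≤ 4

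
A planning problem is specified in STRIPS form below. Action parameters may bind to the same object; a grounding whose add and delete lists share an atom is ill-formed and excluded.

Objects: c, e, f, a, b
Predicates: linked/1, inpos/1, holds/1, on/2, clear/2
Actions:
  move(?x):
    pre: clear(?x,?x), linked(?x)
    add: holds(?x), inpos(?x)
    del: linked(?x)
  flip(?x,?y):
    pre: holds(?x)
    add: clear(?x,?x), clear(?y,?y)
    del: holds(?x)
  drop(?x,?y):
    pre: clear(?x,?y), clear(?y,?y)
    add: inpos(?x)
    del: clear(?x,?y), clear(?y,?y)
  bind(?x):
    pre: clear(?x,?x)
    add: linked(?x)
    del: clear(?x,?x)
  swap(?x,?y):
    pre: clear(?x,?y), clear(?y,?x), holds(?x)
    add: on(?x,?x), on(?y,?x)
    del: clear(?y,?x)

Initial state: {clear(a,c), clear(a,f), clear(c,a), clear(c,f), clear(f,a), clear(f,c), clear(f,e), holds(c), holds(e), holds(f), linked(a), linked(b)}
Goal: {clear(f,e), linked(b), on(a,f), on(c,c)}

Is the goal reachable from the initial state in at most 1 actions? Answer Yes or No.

No

1. swap(c,f)  →  {clear(a,c), clear(a,f), clear(c,a), clear(c,f), clear(f,a), clear(f,e), holds(c), holds(e), holds(f), linked(a), linked(b), on(c,c), on(f,c)}
2. swap(f,a)  →  {clear(a,c), clear(c,a), clear(c,f), clear(f,a), clear(f,e), holds(c), holds(e), holds(f), linked(a), linked(b), on(a,f), on(c,c), on(f,c), on(f,f)}
optimal plan length = 2; 2 > 1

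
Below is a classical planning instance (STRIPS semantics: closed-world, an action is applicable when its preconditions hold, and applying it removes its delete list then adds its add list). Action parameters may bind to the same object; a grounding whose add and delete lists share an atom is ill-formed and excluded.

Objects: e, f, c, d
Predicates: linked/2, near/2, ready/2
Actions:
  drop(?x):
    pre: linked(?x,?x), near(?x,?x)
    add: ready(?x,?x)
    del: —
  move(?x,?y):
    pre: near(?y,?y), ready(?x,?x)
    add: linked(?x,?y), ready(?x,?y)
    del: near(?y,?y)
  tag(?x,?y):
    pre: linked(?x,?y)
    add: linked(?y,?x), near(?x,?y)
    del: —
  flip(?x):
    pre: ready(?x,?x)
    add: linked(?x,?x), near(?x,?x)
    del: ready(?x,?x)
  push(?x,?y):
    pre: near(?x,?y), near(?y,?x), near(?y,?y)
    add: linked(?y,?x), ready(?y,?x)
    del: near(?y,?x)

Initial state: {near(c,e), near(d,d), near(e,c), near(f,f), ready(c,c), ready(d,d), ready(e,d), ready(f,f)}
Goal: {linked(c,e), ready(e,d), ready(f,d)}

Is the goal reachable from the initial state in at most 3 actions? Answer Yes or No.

Yes

1. move(f,d)  →  {linked(f,d), near(c,e), near(e,c), near(f,f), ready(c,c), ready(d,d), ready(e,d), ready(f,d), ready(f,f)}
2. flip(c)  →  {linked(c,c), linked(f,d), near(c,c), near(c,e), near(e,c), near(f,f), ready(d,d), ready(e,d), ready(f,d), ready(f,f)}
3. push(e,c)  →  {linked(c,c), linked(c,e), linked(f,d), near(c,c), near(e,c), near(f,f), ready(c,e), ready(d,d), ready(e,d), ready(f,d), ready(f,f)}
optimal plan length = 3; 3 ≤ 3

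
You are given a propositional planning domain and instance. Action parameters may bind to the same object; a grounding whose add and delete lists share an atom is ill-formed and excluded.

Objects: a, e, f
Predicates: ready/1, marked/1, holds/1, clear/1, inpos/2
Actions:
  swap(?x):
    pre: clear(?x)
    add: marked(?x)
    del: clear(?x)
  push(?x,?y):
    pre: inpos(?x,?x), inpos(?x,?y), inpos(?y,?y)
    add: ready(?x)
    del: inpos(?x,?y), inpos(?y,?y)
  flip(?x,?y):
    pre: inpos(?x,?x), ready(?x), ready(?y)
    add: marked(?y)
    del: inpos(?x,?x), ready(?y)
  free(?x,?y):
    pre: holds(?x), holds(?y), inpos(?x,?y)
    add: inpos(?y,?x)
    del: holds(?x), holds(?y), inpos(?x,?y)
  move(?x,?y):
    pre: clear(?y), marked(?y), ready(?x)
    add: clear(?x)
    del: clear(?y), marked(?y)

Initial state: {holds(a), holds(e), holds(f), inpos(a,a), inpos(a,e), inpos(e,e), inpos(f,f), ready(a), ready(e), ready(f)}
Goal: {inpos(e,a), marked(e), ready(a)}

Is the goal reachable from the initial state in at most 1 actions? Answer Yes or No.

1. flip(a,e)  →  {holds(a), holds(e), holds(f), inpos(a,e), inpos(e,e), inpos(f,f), marked(e), ready(a), ready(f)}
2. free(a,e)  →  {holds(f), inpos(e,a), inpos(e,e), inpos(f,f), marked(e), ready(a), ready(f)}
optimal plan length = 2; 2 > 1

No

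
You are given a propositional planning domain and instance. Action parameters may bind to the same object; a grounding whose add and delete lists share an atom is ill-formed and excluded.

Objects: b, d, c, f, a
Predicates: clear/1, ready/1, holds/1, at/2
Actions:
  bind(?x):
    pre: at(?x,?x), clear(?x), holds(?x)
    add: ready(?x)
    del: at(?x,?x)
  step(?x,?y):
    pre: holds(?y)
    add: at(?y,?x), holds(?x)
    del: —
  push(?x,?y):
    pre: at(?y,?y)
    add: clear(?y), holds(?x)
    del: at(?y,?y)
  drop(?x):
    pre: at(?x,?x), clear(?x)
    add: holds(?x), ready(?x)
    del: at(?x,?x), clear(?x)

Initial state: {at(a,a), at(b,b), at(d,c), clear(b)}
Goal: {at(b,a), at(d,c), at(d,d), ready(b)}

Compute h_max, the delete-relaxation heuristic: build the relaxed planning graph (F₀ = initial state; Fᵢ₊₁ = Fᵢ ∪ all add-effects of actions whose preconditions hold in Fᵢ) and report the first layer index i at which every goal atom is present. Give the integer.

F0 = init (4 atoms)
F1 = F0 ∪ {clear(a), holds(a), holds(b), holds(c), holds(d), holds(f), ready(b)}  (11 atoms)
F2 = F1 ∪ {at(a,b), at(a,c), at(a,d), at(a,f), at(b,a), at(b,c), at(b,d), at(b,f), at(c,a), at(c,b), at(c,c), at(c,d), at(c,f), at(d,a), at(d,b), at(d,d), at(d,f), at(f,a), at(f,b), at(f,c), at(f,d), at(f,f), ready(a)}  (34 atoms)
goal ⊆ F2  ⇒  h_max = 2

2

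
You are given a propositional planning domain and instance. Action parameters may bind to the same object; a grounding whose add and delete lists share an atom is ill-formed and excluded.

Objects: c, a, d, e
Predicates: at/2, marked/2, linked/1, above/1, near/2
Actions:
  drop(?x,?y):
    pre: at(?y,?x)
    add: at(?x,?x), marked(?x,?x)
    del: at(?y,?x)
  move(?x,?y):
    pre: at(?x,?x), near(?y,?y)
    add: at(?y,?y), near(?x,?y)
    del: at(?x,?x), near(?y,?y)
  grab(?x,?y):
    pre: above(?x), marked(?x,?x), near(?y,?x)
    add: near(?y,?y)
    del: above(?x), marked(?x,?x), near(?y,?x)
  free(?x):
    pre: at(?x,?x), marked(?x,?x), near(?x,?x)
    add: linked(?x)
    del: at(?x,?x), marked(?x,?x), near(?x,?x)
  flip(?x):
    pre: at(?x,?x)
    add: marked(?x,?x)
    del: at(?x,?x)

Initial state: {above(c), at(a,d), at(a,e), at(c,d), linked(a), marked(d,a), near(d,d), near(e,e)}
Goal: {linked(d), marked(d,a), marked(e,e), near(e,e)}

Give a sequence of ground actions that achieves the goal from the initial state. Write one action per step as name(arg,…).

1. drop(d,c)  →  {above(c), at(a,d), at(a,e), at(d,d), linked(a), marked(d,a), marked(d,d), near(d,d), near(e,e)}
2. drop(e,a)  →  {above(c), at(a,d), at(d,d), at(e,e), linked(a), marked(d,a), marked(d,d), marked(e,e), near(d,d), near(e,e)}
3. free(d)  →  {above(c), at(a,d), at(e,e), linked(a), linked(d), marked(d,a), marked(e,e), near(e,e)}

drop(d,c); drop(e,a); free(d)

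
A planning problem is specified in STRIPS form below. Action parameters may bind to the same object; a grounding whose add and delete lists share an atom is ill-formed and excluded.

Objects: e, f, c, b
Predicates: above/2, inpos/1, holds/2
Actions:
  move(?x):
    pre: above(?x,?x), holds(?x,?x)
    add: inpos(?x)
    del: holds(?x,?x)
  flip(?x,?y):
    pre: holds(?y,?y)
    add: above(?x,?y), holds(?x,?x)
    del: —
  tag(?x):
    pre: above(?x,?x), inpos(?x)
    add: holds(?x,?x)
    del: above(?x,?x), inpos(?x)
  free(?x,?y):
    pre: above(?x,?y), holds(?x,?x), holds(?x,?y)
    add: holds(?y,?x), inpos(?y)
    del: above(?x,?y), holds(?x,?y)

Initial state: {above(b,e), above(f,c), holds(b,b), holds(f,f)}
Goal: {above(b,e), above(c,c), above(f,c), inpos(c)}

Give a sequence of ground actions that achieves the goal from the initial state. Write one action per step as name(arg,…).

1. flip(c,f)  →  {above(b,e), above(c,f), above(f,c), holds(b,b), holds(c,c), holds(f,f)}
2. flip(c,c)  →  {above(b,e), above(c,c), above(c,f), above(f,c), holds(b,b), holds(c,c), holds(f,f)}
3. move(c)  →  {above(b,e), above(c,c), above(c,f), above(f,c), holds(b,b), holds(f,f), inpos(c)}

flip(c,f); flip(c,c); move(c)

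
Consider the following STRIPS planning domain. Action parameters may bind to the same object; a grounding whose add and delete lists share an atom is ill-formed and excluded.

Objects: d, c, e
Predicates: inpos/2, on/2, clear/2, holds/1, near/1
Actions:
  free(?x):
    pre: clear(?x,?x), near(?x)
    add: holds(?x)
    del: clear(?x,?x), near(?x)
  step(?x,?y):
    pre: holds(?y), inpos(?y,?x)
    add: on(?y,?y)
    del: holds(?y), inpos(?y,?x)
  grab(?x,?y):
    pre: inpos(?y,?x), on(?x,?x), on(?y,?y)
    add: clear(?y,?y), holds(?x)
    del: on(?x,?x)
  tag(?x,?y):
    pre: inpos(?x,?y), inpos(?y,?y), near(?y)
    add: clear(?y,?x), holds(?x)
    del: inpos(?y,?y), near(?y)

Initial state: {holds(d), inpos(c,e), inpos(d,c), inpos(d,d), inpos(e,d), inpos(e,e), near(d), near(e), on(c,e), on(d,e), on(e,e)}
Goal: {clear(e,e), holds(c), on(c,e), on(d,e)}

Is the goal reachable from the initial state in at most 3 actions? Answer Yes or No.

Yes

1. grab(e,e)  →  {clear(e,e), holds(d), holds(e), inpos(c,e), inpos(d,c), inpos(d,d), inpos(e,d), inpos(e,e), near(d), near(e), on(c,e), on(d,e)}
2. tag(c,e)  →  {clear(e,c), clear(e,e), holds(c), holds(d), holds(e), inpos(c,e), inpos(d,c), inpos(d,d), inpos(e,d), near(d), on(c,e), on(d,e)}
optimal plan length = 2; 2 ≤ 3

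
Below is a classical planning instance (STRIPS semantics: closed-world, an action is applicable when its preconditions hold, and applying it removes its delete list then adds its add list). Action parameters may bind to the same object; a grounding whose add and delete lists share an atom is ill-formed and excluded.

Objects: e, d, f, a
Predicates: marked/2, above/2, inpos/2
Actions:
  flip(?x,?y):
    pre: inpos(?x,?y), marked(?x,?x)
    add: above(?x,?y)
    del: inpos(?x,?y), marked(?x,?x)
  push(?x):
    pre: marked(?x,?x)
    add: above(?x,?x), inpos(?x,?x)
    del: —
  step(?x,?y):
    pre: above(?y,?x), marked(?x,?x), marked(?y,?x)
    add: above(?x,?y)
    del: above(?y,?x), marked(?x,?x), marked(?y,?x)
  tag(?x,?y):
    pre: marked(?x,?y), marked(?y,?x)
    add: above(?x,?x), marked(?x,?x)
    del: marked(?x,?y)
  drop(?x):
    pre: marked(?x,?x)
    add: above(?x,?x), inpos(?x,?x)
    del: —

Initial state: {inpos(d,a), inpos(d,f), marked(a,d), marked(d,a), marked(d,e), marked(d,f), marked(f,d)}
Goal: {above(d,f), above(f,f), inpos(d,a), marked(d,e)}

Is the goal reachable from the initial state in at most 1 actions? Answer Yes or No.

No

1. tag(d,a)  →  {above(d,d), inpos(d,a), inpos(d,f), marked(a,d), marked(d,d), marked(d,e), marked(d,f), marked(f,d)}
2. flip(d,f)  →  {above(d,d), above(d,f), inpos(d,a), marked(a,d), marked(d,e), marked(d,f), marked(f,d)}
3. tag(f,d)  →  {above(d,d), above(d,f), above(f,f), inpos(d,a), marked(a,d), marked(d,e), marked(d,f), marked(f,f)}
optimal plan length = 3; 3 > 1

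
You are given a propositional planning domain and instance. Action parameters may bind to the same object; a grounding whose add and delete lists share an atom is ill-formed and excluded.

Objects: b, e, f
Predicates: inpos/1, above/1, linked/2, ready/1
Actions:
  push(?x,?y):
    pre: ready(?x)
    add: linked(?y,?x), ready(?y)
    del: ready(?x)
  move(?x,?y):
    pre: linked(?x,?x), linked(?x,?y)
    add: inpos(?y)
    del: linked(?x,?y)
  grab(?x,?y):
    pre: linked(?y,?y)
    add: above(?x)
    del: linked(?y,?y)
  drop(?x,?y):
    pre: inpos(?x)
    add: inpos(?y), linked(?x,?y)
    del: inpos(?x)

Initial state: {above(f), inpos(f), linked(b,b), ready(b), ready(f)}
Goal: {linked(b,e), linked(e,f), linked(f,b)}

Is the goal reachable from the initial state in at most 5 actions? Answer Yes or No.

Yes

1. push(b,f)  →  {above(f), inpos(f), linked(b,b), linked(f,b), ready(f)}
2. push(f,e)  →  {above(f), inpos(f), linked(b,b), linked(e,f), linked(f,b), ready(e)}
3. push(e,b)  →  {above(f), inpos(f), linked(b,b), linked(b,e), linked(e,f), linked(f,b), ready(b)}
optimal plan length = 3; 3 ≤ 5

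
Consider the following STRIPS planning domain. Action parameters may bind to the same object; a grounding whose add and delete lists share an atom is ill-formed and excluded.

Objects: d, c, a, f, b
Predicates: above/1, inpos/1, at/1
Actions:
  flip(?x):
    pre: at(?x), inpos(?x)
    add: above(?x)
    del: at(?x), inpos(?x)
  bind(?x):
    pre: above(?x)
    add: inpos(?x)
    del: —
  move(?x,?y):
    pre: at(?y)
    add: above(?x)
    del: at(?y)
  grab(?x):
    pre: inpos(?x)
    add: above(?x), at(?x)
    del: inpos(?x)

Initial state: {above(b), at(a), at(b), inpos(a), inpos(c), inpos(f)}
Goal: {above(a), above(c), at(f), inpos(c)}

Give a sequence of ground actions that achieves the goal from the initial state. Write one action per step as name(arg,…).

flip(a); move(c,b); grab(f)

1. flip(a)  →  {above(a), above(b), at(b), inpos(c), inpos(f)}
2. move(c,b)  →  {above(a), above(b), above(c), inpos(c), inpos(f)}
3. grab(f)  →  {above(a), above(b), above(c), above(f), at(f), inpos(c)}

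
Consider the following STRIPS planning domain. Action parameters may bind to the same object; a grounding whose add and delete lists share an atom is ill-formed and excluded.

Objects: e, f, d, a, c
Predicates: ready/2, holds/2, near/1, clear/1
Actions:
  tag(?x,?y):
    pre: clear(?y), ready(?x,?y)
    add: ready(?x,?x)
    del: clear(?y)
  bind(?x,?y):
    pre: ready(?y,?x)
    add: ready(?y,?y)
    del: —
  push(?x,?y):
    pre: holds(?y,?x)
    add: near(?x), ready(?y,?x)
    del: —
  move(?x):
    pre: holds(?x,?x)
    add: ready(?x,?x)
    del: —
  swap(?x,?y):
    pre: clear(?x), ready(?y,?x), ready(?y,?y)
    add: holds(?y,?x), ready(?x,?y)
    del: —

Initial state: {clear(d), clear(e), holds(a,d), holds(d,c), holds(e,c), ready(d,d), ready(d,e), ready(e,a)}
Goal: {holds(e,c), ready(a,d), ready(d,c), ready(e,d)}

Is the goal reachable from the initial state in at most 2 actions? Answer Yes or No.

No

1. push(d,a)  →  {clear(d), clear(e), holds(a,d), holds(d,c), holds(e,c), near(d), ready(a,d), ready(d,d), ready(d,e), ready(e,a)}
2. push(c,d)  →  {clear(d), clear(e), holds(a,d), holds(d,c), holds(e,c), near(c), near(d), ready(a,d), ready(d,c), ready(d,d), ready(d,e), ready(e,a)}
3. swap(e,d)  →  {clear(d), clear(e), holds(a,d), holds(d,c), holds(d,e), holds(e,c), near(c), near(d), ready(a,d), ready(d,c), ready(d,d), ready(d,e), ready(e,a), ready(e,d)}
optimal plan length = 3; 3 > 2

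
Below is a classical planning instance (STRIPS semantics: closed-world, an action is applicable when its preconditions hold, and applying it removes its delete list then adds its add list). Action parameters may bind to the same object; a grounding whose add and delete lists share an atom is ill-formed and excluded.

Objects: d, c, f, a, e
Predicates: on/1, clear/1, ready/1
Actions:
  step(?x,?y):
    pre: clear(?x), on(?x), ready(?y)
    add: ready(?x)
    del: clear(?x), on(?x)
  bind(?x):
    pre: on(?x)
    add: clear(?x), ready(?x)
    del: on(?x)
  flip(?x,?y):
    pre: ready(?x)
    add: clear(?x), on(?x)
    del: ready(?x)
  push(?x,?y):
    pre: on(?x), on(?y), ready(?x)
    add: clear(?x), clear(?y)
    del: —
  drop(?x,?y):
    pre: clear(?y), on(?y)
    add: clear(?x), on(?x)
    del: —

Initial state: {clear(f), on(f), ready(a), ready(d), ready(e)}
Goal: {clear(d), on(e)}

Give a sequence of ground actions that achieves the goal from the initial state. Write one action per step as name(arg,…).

flip(d,d); flip(e,d)

1. flip(d,d)  →  {clear(d), clear(f), on(d), on(f), ready(a), ready(e)}
2. flip(e,d)  →  {clear(d), clear(e), clear(f), on(d), on(e), on(f), ready(a)}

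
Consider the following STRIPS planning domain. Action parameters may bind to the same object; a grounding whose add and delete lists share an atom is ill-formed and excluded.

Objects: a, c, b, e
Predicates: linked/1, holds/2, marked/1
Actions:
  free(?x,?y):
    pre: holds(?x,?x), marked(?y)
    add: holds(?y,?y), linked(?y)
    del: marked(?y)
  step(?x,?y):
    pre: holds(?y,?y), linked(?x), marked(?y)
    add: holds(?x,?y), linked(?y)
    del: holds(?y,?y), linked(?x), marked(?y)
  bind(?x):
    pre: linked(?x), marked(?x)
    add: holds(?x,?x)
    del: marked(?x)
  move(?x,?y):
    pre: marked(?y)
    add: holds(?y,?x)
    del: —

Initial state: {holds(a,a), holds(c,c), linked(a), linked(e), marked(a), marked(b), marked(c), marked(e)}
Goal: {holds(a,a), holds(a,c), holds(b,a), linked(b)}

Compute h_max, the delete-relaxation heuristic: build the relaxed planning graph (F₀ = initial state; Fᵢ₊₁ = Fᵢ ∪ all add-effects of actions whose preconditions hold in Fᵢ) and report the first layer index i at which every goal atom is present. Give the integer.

F0 = init (8 atoms)
F1 = F0 ∪ {holds(a,b), holds(a,c), holds(a,e), holds(b,a), holds(b,b), holds(b,c), holds(b,e), holds(c,a), holds(c,b), holds(c,e), holds(e,a), holds(e,b), holds(e,c), holds(e,e), linked(b), linked(c)}  (24 atoms)
goal ⊆ F1  ⇒  h_max = 1

1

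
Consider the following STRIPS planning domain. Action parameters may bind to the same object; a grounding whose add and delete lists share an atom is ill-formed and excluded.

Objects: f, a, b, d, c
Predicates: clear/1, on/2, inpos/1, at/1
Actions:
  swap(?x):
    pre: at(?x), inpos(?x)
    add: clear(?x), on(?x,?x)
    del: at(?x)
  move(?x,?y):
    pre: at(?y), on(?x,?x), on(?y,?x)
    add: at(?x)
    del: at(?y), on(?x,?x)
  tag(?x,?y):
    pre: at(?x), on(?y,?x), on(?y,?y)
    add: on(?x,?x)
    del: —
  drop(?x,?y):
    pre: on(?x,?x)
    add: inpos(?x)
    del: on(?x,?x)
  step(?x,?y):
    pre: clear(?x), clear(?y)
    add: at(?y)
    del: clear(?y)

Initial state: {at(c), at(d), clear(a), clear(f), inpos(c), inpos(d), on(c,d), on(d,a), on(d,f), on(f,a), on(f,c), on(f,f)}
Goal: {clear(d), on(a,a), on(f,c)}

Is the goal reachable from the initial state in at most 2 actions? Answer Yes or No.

No

1. swap(d)  →  {at(c), clear(a), clear(d), clear(f), inpos(c), inpos(d), on(c,d), on(d,a), on(d,d), on(d,f), on(f,a), on(f,c), on(f,f)}
2. step(f,a)  →  {at(a), at(c), clear(d), clear(f), inpos(c), inpos(d), on(c,d), on(d,a), on(d,d), on(d,f), on(f,a), on(f,c), on(f,f)}
3. tag(a,f)  →  {at(a), at(c), clear(d), clear(f), inpos(c), inpos(d), on(a,a), on(c,d), on(d,a), on(d,d), on(d,f), on(f,a), on(f,c), on(f,f)}
optimal plan length = 3; 3 > 2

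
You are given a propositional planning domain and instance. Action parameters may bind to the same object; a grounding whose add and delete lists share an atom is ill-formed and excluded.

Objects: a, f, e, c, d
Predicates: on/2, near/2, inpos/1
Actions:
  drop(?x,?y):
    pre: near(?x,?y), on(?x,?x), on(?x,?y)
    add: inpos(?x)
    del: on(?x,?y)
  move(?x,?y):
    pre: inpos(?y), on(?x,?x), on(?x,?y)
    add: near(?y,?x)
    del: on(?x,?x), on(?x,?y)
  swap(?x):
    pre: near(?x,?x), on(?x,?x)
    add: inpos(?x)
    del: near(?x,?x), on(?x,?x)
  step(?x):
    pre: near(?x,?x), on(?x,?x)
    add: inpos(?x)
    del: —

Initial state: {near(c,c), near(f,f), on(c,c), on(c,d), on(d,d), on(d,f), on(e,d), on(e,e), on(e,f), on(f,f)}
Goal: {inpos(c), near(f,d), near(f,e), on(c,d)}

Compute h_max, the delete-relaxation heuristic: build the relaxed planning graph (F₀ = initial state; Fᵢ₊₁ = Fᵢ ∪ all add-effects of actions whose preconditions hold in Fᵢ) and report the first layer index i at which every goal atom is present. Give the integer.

2

F0 = init (10 atoms)
F1 = F0 ∪ {inpos(c), inpos(f)}  (12 atoms)
F2 = F1 ∪ {near(f,d), near(f,e)}  (14 atoms)
goal ⊆ F2  ⇒  h_max = 2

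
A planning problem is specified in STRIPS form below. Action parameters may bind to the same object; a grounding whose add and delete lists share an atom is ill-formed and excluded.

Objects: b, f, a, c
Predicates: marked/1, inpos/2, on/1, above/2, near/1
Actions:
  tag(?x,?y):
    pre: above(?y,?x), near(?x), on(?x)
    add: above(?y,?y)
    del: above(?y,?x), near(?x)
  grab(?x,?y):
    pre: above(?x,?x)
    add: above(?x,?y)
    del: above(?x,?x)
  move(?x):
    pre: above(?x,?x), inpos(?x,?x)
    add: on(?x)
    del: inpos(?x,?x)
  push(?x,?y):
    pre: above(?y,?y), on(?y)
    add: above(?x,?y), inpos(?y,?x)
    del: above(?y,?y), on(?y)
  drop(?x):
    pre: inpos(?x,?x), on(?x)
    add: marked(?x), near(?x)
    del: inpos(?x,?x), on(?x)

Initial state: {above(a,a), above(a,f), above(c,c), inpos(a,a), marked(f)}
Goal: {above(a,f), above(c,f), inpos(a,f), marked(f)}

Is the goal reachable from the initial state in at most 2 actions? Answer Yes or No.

1. grab(c,f)  →  {above(a,a), above(a,f), above(c,f), inpos(a,a), marked(f)}
2. move(a)  →  {above(a,a), above(a,f), above(c,f), marked(f), on(a)}
3. push(f,a)  →  {above(a,f), above(c,f), above(f,a), inpos(a,f), marked(f)}
optimal plan length = 3; 3 > 2

No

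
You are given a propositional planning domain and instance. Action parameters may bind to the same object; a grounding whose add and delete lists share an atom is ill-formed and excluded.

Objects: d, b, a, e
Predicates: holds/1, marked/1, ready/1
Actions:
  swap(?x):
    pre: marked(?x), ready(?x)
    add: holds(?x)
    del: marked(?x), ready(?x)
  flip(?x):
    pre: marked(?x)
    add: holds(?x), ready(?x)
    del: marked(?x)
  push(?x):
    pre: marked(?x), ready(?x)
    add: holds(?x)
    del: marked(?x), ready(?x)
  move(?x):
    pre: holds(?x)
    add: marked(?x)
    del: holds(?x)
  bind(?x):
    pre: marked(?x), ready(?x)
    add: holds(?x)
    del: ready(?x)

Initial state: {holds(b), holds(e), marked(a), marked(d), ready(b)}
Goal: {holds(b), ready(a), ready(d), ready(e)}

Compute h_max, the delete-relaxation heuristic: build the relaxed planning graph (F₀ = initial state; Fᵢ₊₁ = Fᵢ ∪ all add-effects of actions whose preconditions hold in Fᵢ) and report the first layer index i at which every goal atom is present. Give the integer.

F0 = init (5 atoms)
F1 = F0 ∪ {holds(a), holds(d), marked(b), marked(e), ready(a), ready(d)}  (11 atoms)
F2 = F1 ∪ {ready(e)}  (12 atoms)
goal ⊆ F2  ⇒  h_max = 2

2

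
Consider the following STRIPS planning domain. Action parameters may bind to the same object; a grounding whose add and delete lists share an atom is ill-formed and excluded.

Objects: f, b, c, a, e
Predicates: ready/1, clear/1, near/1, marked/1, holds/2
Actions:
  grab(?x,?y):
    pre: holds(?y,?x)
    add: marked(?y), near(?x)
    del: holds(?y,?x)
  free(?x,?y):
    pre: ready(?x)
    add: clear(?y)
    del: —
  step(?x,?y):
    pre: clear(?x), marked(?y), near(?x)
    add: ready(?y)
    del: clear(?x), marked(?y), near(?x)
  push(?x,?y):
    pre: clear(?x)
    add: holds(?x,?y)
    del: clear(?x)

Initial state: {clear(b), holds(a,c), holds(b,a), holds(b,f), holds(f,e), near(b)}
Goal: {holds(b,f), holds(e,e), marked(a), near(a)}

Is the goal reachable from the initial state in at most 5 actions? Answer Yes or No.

1. grab(c,a)  →  {clear(b), holds(b,a), holds(b,f), holds(f,e), marked(a), near(b), near(c)}
2. grab(a,b)  →  {clear(b), holds(b,f), holds(f,e), marked(a), marked(b), near(a), near(b), near(c)}
3. step(b,b)  →  {holds(b,f), holds(f,e), marked(a), near(a), near(c), ready(b)}
4. free(b,e)  →  {clear(e), holds(b,f), holds(f,e), marked(a), near(a), near(c), ready(b)}
5. push(e,e)  →  {holds(b,f), holds(e,e), holds(f,e), marked(a), near(a), near(c), ready(b)}
optimal plan length = 5; 5 ≤ 5

Yes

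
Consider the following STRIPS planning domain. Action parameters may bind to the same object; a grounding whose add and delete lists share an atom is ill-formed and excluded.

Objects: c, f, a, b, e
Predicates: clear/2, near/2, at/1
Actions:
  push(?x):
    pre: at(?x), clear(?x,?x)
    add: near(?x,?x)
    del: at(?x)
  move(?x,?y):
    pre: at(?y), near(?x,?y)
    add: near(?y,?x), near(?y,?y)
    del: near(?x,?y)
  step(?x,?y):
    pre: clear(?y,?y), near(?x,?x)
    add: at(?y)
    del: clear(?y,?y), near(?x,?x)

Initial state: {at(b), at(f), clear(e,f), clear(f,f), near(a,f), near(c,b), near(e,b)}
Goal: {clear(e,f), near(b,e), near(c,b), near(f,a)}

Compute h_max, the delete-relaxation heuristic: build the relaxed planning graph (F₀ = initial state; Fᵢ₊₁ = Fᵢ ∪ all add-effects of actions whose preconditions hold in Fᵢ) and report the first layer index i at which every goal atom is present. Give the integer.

1

F0 = init (7 atoms)
F1 = F0 ∪ {near(b,b), near(b,c), near(b,e), near(f,a), near(f,f)}  (12 atoms)
goal ⊆ F1  ⇒  h_max = 1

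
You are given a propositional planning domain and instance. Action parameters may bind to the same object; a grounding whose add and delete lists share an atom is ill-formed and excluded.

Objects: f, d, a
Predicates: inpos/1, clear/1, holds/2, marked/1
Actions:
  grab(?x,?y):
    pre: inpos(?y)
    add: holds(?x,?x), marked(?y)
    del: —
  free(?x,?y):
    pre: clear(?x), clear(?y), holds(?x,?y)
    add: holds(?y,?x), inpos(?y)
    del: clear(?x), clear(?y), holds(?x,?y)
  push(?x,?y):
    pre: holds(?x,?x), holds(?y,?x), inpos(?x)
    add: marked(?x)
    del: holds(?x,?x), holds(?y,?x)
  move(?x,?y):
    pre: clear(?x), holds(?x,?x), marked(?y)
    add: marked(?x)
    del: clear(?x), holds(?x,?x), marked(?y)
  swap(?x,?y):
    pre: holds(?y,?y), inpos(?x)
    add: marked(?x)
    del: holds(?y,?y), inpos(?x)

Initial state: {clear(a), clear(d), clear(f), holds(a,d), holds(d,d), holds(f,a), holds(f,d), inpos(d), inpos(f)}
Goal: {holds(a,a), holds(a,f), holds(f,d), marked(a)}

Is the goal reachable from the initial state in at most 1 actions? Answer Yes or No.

No

1. free(f,a)  →  {clear(d), holds(a,d), holds(a,f), holds(d,d), holds(f,d), inpos(a), inpos(d), inpos(f)}
2. grab(a,a)  →  {clear(d), holds(a,a), holds(a,d), holds(a,f), holds(d,d), holds(f,d), inpos(a), inpos(d), inpos(f), marked(a)}
optimal plan length = 2; 2 > 1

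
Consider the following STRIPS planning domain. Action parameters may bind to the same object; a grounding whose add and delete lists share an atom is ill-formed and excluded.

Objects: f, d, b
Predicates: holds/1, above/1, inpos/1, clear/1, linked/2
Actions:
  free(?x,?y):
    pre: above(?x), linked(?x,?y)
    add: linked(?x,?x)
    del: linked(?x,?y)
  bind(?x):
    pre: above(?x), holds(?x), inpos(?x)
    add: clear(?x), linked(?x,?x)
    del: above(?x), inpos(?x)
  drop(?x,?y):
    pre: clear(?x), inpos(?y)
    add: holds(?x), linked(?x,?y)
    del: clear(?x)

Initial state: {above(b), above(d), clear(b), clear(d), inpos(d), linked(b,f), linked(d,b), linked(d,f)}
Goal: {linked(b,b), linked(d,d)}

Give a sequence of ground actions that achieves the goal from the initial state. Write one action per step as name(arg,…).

1. free(d,f)  →  {above(b), above(d), clear(b), clear(d), inpos(d), linked(b,f), linked(d,b), linked(d,d)}
2. free(b,f)  →  {above(b), above(d), clear(b), clear(d), inpos(d), linked(b,b), linked(d,b), linked(d,d)}

free(d,f); free(b,f)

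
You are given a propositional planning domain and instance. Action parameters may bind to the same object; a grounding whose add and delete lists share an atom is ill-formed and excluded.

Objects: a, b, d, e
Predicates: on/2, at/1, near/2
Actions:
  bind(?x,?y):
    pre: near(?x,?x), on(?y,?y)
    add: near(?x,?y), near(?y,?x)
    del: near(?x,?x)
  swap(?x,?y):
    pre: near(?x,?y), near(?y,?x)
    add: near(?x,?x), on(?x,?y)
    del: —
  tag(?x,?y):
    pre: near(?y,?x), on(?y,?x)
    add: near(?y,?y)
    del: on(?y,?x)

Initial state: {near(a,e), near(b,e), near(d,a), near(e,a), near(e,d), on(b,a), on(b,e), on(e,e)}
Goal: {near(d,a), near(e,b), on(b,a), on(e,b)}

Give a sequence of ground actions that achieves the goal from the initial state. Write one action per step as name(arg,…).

1. tag(e,b)  →  {near(a,e), near(b,b), near(b,e), near(d,a), near(e,a), near(e,d), on(b,a), on(e,e)}
2. bind(b,e)  →  {near(a,e), near(b,e), near(d,a), near(e,a), near(e,b), near(e,d), on(b,a), on(e,e)}
3. swap(e,b)  →  {near(a,e), near(b,e), near(d,a), near(e,a), near(e,b), near(e,d), near(e,e), on(b,a), on(e,b), on(e,e)}

tag(e,b); bind(b,e); swap(e,b)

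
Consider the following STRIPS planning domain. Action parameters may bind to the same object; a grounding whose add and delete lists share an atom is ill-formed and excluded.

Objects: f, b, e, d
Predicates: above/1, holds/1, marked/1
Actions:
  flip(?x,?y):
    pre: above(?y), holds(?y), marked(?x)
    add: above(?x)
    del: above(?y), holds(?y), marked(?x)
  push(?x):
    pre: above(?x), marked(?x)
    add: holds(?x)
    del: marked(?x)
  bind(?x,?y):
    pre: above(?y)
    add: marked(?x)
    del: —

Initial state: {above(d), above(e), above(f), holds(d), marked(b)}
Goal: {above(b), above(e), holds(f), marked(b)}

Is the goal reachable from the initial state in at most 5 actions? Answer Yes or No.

1. flip(b,d)  →  {above(b), above(e), above(f)}
2. bind(f,f)  →  {above(b), above(e), above(f), marked(f)}
3. push(f)  →  {above(b), above(e), above(f), holds(f)}
4. bind(b,f)  →  {above(b), above(e), above(f), holds(f), marked(b)}
optimal plan length = 4; 4 ≤ 5

Yes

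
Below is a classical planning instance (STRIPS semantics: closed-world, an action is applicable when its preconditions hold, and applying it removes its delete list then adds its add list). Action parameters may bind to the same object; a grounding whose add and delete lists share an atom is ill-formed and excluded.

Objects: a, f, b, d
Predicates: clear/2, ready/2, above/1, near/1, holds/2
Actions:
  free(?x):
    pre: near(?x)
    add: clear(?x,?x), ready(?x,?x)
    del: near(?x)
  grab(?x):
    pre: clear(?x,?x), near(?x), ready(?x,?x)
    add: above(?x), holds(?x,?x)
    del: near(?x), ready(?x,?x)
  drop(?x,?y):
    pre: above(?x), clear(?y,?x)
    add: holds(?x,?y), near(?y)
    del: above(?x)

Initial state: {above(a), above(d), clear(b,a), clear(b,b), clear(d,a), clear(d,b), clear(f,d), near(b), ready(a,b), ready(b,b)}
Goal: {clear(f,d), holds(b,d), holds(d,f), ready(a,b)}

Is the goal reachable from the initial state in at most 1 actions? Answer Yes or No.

1. grab(b)  →  {above(a), above(b), above(d), clear(b,a), clear(b,b), clear(d,a), clear(d,b), clear(f,d), holds(b,b), ready(a,b)}
2. drop(b,d)  →  {above(a), above(d), clear(b,a), clear(b,b), clear(d,a), clear(d,b), clear(f,d), holds(b,b), holds(b,d), near(d), ready(a,b)}
3. drop(d,f)  →  {above(a), clear(b,a), clear(b,b), clear(d,a), clear(d,b), clear(f,d), holds(b,b), holds(b,d), holds(d,f), near(d), near(f), ready(a,b)}
optimal plan length = 3; 3 > 1

No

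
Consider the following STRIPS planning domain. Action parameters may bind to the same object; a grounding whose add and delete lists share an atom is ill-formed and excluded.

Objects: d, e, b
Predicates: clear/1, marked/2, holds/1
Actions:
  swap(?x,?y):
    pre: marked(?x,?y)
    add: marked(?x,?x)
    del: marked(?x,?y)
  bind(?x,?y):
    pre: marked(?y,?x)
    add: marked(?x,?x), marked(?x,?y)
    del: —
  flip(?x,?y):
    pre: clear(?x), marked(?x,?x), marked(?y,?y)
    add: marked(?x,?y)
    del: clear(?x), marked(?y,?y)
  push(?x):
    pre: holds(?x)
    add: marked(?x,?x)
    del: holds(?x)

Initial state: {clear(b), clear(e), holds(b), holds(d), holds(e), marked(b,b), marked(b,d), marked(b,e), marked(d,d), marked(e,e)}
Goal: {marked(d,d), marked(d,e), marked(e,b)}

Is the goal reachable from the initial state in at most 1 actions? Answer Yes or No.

No

1. bind(e,b)  →  {clear(b), clear(e), holds(b), holds(d), holds(e), marked(b,b), marked(b,d), marked(b,e), marked(d,d), marked(e,b), marked(e,e)}
2. flip(e,d)  →  {clear(b), holds(b), holds(d), holds(e), marked(b,b), marked(b,d), marked(b,e), marked(e,b), marked(e,d), marked(e,e)}
3. bind(d,e)  →  {clear(b), holds(b), holds(d), holds(e), marked(b,b), marked(b,d), marked(b,e), marked(d,d), marked(d,e), marked(e,b), marked(e,d), marked(e,e)}
optimal plan length = 3; 3 > 1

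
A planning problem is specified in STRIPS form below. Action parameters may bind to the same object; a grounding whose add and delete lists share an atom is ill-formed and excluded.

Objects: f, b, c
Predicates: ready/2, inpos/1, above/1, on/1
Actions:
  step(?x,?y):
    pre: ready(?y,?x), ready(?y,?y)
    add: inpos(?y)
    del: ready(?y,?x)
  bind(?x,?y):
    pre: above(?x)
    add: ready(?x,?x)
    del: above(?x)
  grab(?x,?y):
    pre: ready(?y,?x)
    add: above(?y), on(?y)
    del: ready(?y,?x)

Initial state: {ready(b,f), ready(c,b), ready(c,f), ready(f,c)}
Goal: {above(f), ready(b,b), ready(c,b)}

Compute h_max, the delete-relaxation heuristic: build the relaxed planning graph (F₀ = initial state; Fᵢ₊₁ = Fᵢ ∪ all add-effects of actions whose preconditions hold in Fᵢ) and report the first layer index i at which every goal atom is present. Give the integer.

F0 = init (4 atoms)
F1 = F0 ∪ {above(b), above(c), above(f), on(b), on(c), on(f)}  (10 atoms)
F2 = F1 ∪ {ready(b,b), ready(c,c), ready(f,f)}  (13 atoms)
goal ⊆ F2  ⇒  h_max = 2

2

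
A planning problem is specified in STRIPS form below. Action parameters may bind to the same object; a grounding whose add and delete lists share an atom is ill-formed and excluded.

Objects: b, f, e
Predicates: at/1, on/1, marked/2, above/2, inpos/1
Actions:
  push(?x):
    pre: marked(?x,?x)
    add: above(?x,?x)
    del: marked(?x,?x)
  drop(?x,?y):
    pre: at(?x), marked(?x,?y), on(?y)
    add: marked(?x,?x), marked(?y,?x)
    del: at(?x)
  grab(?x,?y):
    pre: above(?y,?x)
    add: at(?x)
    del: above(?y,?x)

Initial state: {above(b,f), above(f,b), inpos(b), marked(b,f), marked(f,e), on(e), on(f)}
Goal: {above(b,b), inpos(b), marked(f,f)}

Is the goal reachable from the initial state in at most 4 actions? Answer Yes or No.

1. grab(b,f)  →  {above(b,f), at(b), inpos(b), marked(b,f), marked(f,e), on(e), on(f)}
2. drop(b,f)  →  {above(b,f), inpos(b), marked(b,b), marked(b,f), marked(f,b), marked(f,e), on(e), on(f)}
3. push(b)  →  {above(b,b), above(b,f), inpos(b), marked(b,f), marked(f,b), marked(f,e), on(e), on(f)}
4. grab(f,b)  →  {above(b,b), at(f), inpos(b), marked(b,f), marked(f,b), marked(f,e), on(e), on(f)}
5. drop(f,e)  →  {above(b,b), inpos(b), marked(b,f), marked(e,f), marked(f,b), marked(f,e), marked(f,f), on(e), on(f)}
optimal plan length = 5; 5 > 4

No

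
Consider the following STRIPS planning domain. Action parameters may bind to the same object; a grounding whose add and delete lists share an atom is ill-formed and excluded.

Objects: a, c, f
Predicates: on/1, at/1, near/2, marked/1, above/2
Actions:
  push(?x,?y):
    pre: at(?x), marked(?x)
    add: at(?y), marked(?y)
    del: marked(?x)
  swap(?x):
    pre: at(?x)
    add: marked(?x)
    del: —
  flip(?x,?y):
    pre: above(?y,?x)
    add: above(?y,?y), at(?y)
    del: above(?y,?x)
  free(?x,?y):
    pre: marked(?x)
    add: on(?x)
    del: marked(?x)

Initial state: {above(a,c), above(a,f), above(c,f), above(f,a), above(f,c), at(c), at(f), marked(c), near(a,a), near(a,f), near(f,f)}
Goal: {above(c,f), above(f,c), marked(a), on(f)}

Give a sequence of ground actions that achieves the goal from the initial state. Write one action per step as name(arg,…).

1. push(c,a)  →  {above(a,c), above(a,f), above(c,f), above(f,a), above(f,c), at(a), at(c), at(f), marked(a), near(a,a), near(a,f), near(f,f)}
2. swap(f)  →  {above(a,c), above(a,f), above(c,f), above(f,a), above(f,c), at(a), at(c), at(f), marked(a), marked(f), near(a,a), near(a,f), near(f,f)}
3. free(f,a)  →  {above(a,c), above(a,f), above(c,f), above(f,a), above(f,c), at(a), at(c), at(f), marked(a), near(a,a), near(a,f), near(f,f), on(f)}

push(c,a); swap(f); free(f,a)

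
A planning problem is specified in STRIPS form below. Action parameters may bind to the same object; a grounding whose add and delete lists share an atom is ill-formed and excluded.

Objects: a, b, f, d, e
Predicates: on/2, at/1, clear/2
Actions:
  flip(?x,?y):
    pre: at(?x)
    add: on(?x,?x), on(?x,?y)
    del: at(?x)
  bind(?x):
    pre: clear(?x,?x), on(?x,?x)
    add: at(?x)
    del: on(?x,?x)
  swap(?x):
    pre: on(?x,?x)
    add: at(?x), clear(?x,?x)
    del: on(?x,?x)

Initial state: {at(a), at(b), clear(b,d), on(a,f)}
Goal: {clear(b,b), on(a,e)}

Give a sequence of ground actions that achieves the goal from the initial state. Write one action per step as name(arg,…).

1. flip(a,e)  →  {at(b), clear(b,d), on(a,a), on(a,e), on(a,f)}
2. flip(b,a)  →  {clear(b,d), on(a,a), on(a,e), on(a,f), on(b,a), on(b,b)}
3. swap(b)  →  {at(b), clear(b,b), clear(b,d), on(a,a), on(a,e), on(a,f), on(b,a)}

flip(a,e); flip(b,a); swap(b)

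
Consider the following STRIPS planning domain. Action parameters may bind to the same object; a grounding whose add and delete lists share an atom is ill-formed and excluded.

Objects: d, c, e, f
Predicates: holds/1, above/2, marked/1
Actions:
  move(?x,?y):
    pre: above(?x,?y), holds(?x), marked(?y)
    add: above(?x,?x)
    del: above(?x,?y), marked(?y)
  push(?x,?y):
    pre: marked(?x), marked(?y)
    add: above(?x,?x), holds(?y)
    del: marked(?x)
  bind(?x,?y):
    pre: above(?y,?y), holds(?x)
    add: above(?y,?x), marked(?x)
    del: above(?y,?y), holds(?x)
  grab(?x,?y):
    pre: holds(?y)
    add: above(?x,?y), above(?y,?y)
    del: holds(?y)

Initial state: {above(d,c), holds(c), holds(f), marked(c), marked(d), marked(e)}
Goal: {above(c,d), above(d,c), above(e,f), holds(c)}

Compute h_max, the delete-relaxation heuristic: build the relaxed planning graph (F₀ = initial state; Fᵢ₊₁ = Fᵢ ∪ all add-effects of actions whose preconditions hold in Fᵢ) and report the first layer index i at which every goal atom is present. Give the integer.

2

F0 = init (6 atoms)
F1 = F0 ∪ {above(c,c), above(c,f), above(d,d), above(d,f), above(e,c), above(e,e), above(e,f), above(f,c), above(f,f), holds(d), holds(e)}  (17 atoms)
F2 = F1 ∪ {above(c,d), above(c,e), above(d,e), above(e,d), above(f,d), above(f,e), marked(f)}  (24 atoms)
goal ⊆ F2  ⇒  h_max = 2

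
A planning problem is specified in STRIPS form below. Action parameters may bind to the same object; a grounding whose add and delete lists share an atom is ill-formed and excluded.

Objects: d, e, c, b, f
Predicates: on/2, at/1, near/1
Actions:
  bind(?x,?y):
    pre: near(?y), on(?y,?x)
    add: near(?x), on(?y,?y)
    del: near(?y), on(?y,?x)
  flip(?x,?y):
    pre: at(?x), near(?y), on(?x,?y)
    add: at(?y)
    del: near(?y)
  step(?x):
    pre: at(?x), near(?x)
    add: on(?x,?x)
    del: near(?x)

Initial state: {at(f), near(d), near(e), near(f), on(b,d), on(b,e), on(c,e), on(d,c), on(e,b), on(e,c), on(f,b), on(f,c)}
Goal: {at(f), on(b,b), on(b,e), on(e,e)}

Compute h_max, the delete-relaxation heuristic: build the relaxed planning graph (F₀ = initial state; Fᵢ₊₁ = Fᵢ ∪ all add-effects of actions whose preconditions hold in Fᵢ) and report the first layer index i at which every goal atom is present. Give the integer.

F0 = init (12 atoms)
F1 = F0 ∪ {near(b), near(c), on(d,d), on(e,e), on(f,f)}  (17 atoms)
F2 = F1 ∪ {at(b), at(c), on(b,b), on(c,c)}  (21 atoms)
goal ⊆ F2  ⇒  h_max = 2

2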